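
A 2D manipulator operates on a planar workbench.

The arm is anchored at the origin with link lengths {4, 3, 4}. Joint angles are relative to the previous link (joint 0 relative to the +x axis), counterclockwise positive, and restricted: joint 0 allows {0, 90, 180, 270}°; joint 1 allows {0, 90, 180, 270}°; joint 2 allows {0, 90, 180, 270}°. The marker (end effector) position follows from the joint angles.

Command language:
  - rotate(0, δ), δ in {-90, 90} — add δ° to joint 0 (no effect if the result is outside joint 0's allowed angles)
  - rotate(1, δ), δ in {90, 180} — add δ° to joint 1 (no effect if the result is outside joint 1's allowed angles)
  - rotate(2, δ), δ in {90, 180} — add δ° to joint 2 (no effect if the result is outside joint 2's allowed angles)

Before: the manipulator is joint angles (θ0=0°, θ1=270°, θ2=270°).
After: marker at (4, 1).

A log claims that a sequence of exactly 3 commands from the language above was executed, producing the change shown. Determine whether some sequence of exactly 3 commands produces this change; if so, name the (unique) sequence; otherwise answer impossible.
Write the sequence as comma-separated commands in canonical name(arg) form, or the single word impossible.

rotate(2, 90), rotate(2, 90), rotate(2, 90)

from: joint angles (θ0=0°, θ1=270°, θ2=270°)
1. rotate(2, 90) → joint angles (θ0=0°, θ1=270°, θ2=0°)
2. rotate(2, 90) → joint angles (θ0=0°, θ1=270°, θ2=90°)
3. rotate(2, 90) → joint angles (θ0=0°, θ1=270°, θ2=180°)
no other 3-command option fits: unique.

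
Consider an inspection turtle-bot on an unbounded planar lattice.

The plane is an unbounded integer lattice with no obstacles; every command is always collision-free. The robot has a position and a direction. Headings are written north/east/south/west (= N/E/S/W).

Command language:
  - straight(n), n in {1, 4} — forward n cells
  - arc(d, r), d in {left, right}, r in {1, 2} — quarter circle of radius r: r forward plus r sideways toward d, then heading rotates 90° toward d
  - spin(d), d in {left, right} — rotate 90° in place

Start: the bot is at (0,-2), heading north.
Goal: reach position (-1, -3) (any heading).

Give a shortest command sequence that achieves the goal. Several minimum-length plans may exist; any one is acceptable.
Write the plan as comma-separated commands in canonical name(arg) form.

spin(left), arc(left, 1)

t0: at (0,-2), heading north
[1] after spin(left): at (0,-2), heading west
[2] after arc(left, 1): at (-1,-3), heading south
no 1-step plan works, so 2 is optimal.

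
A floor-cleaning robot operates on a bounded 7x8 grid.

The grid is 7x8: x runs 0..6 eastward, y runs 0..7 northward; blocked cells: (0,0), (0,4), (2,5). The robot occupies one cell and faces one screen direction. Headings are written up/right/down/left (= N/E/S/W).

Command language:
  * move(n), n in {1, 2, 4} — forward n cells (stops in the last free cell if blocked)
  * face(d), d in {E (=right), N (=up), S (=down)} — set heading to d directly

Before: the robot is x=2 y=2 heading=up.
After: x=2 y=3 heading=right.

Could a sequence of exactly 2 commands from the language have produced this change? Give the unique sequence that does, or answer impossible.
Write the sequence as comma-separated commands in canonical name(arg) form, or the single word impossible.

key: running face(E) before move(1) would end elsewhere — order is forced
t0: x=2 y=2 heading=up
t=1 move(1) ⇒ x=2 y=3 heading=up
t=2 face(E) ⇒ x=2 y=3 heading=right
all 36 alternatives checked — unique.

move(1), face(E)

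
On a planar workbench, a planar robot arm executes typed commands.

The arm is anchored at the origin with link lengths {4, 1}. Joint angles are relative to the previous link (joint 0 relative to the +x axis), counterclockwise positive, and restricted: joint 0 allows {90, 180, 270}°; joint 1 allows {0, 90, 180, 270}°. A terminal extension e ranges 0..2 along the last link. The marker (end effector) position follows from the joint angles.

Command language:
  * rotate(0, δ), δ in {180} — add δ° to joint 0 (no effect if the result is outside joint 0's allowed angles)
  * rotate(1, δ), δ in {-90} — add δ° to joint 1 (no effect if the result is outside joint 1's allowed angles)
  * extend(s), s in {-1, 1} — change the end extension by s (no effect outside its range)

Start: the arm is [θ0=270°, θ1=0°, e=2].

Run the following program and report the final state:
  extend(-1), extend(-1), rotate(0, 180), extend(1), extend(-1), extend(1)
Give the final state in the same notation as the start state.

begin: [θ0=270°, θ1=0°, e=2]
[1] after extend(-1): [θ0=270°, θ1=0°, e=1]
[2] after extend(-1): [θ0=270°, θ1=0°, e=0]
[3] after rotate(0, 180): [θ0=90°, θ1=0°, e=0]
[4] after extend(1): [θ0=90°, θ1=0°, e=1]
[5] after extend(-1): [θ0=90°, θ1=0°, e=0]
[6] after extend(1): [θ0=90°, θ1=0°, e=1]

[θ0=90°, θ1=0°, e=1]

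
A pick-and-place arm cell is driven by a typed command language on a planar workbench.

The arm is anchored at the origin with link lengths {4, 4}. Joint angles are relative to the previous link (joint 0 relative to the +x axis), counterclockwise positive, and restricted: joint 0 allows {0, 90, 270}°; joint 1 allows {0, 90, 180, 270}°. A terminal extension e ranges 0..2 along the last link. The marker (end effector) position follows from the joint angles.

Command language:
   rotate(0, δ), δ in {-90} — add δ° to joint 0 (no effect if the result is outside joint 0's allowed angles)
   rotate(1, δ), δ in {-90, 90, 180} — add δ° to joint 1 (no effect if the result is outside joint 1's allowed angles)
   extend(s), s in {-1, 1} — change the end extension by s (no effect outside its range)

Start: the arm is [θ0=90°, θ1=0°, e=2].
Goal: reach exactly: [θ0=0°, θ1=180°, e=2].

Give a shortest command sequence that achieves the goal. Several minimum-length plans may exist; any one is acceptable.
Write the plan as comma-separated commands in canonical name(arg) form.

t0: [θ0=90°, θ1=0°, e=2]
step 1 (rotate(0, -90)): [θ0=0°, θ1=0°, e=2]
step 2 (rotate(1, 180)): [θ0=0°, θ1=180°, e=2]
shorter routes all fall short; 2 is best.

rotate(0, -90), rotate(1, 180)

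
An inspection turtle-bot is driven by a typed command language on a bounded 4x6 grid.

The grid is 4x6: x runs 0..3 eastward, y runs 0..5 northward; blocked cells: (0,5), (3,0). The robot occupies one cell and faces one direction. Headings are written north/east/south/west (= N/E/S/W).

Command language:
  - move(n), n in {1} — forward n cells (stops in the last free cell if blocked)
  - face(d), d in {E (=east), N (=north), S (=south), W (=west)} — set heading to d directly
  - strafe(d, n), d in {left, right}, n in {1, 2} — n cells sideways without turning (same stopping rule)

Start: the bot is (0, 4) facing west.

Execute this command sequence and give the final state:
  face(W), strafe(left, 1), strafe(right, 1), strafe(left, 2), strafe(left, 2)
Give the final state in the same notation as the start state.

begin: (0, 4) facing west
[1] after face(W): (0, 4) facing west
[2] after strafe(left, 1): (0, 3) facing west
[3] after strafe(right, 1): (0, 4) facing west
[4] after strafe(left, 2): (0, 2) facing west
[5] after strafe(left, 2): (0, 0) facing west

(0, 0) facing west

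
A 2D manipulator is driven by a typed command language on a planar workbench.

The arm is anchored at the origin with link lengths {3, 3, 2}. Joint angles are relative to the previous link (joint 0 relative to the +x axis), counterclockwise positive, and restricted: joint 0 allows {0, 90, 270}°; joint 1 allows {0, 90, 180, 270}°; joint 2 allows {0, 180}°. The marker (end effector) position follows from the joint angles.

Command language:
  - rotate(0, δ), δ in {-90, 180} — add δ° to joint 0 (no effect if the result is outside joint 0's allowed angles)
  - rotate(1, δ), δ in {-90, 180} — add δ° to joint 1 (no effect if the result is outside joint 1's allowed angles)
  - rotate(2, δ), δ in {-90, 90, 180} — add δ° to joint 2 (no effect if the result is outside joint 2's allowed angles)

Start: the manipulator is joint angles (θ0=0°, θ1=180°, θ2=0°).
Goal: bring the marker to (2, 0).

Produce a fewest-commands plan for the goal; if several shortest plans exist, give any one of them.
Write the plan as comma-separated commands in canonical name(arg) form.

rotate(2, 180)

from: joint angles (θ0=0°, θ1=180°, θ2=0°)
step 1 (rotate(2, 180)): joint angles (θ0=0°, θ1=180°, θ2=180°)
minimal: 1 command(s), checked below 1.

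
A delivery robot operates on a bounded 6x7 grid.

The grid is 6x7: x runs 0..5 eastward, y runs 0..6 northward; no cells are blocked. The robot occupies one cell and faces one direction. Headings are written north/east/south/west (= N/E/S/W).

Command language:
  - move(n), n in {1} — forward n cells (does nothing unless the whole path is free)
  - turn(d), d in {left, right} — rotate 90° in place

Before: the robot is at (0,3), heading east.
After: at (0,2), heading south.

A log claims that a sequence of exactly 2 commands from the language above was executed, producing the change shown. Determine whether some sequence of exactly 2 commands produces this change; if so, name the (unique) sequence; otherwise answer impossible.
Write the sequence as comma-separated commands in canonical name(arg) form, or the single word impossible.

turn(right), move(1)

key: cell and facing (now S) both changed — the 2 commands mix motion and turning
t0: at (0,3), heading east
step 1 (turn(right)): at (0,3), heading south
step 2 (move(1)): at (0,2), heading south
no rival 2-sequence matches.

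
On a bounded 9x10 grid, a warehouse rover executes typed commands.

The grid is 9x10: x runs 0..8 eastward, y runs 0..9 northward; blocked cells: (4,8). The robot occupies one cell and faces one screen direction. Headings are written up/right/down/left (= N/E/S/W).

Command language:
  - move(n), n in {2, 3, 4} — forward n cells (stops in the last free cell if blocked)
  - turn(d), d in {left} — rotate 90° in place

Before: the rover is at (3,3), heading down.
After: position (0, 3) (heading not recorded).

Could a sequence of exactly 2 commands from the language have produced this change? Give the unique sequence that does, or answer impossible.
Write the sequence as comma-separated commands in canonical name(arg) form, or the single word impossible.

no 2-step route produces this change.

impossible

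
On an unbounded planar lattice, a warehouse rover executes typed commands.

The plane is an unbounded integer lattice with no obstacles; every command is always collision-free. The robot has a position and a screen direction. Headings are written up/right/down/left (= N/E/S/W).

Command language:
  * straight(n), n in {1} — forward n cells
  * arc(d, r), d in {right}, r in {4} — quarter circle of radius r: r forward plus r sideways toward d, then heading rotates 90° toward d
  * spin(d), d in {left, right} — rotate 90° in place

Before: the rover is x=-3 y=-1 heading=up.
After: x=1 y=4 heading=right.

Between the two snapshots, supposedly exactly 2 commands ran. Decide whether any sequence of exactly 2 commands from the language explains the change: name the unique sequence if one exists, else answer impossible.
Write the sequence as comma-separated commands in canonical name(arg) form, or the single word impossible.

straight(1), arc(right, 4)

key: order matters: swapping straight(1) and arc(right, 4) lands elsewhere
initial: x=-3 y=-1 heading=up
step 1 (straight(1)): x=-3 y=0 heading=up
step 2 (arc(right, 4)): x=1 y=4 heading=right
all 16 alternatives checked — unique.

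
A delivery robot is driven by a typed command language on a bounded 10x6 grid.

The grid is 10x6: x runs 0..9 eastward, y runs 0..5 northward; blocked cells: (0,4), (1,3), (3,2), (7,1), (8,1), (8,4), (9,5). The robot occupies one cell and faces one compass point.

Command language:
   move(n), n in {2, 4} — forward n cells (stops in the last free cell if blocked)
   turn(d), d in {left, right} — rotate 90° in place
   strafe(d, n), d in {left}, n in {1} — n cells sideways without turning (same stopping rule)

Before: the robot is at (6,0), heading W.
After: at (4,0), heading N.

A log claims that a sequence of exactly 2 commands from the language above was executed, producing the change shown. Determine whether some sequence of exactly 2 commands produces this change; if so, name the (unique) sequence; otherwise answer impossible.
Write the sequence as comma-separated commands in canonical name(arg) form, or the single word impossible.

key: cell and facing (now N) both changed — the 2 commands mix motion and turning
start: at (6,0), heading W
step 1 (move(2)): at (4,0), heading W
step 2 (turn(right)): at (4,0), heading N
uniquely the one of 25 2-step routes that fits.

move(2), turn(right)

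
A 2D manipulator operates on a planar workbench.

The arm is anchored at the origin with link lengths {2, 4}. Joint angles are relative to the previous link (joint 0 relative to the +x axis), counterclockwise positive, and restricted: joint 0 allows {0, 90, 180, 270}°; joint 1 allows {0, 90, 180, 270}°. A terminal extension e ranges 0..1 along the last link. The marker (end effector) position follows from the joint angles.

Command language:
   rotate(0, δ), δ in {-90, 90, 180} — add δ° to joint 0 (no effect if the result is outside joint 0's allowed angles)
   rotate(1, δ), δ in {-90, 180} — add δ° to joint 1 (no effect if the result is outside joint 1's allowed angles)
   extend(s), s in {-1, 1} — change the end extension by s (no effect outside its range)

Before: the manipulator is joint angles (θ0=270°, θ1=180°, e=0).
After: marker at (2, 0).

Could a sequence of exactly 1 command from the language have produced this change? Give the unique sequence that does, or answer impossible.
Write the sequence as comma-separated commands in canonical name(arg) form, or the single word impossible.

initial: joint angles (θ0=270°, θ1=180°, e=0)
step 1 (rotate(0, -90)): joint angles (θ0=180°, θ1=180°, e=0)
no other 1-command option fits: unique.

rotate(0, -90)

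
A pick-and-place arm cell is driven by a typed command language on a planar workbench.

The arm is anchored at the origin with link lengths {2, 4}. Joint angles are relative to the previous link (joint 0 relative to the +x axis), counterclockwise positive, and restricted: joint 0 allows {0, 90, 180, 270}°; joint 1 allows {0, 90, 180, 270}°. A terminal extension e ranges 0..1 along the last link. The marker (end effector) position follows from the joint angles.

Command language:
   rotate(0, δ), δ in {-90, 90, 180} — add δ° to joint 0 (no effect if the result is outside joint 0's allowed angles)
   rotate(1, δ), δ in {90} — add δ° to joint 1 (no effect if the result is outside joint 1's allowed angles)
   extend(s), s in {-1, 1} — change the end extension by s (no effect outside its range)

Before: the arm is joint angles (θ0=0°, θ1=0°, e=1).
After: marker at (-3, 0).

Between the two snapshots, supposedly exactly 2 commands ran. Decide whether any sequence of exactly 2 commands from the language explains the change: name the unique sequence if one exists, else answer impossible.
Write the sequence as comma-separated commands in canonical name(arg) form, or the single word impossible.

t0: joint angles (θ0=0°, θ1=0°, e=1)
1. rotate(1, 90) → joint angles (θ0=0°, θ1=90°, e=1)
2. rotate(1, 90) → joint angles (θ0=0°, θ1=180°, e=1)
no other 2-command option fits: unique.

rotate(1, 90), rotate(1, 90)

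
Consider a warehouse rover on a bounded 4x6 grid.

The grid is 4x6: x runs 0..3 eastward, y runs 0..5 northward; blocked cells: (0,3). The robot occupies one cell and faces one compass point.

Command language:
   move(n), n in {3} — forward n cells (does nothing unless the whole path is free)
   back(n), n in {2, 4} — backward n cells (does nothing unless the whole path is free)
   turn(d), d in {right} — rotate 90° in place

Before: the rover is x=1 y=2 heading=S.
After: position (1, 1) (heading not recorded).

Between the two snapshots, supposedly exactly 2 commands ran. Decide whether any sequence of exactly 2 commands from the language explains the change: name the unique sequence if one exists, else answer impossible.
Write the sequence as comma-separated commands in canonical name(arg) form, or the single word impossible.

key: running move(3) before back(2) would end elsewhere — order is forced
initial: x=1 y=2 heading=S
t=1 back(2) ⇒ x=1 y=4 heading=S
t=2 move(3) ⇒ x=1 y=1 heading=S
no rival 2-sequence matches.

back(2), move(3)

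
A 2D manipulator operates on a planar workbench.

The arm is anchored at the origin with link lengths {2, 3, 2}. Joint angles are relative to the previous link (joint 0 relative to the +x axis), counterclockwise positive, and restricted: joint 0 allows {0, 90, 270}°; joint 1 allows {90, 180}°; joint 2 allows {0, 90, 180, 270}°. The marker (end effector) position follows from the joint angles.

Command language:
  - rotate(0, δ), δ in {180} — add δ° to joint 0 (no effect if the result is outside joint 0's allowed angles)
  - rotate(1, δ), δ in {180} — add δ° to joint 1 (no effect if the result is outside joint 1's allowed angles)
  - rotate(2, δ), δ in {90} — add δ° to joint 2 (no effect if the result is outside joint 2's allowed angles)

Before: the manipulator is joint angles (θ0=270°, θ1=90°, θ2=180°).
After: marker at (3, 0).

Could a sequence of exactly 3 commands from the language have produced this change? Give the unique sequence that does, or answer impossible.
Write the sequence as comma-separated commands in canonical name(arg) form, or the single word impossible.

rotate(2, 90), rotate(2, 90), rotate(2, 90)

start: joint angles (θ0=270°, θ1=90°, θ2=180°)
1. rotate(2, 90) → joint angles (θ0=270°, θ1=90°, θ2=270°)
2. rotate(2, 90) → joint angles (θ0=270°, θ1=90°, θ2=0°)
3. rotate(2, 90) → joint angles (θ0=270°, θ1=90°, θ2=90°)
uniquely the one of 27 3-step routes that fits.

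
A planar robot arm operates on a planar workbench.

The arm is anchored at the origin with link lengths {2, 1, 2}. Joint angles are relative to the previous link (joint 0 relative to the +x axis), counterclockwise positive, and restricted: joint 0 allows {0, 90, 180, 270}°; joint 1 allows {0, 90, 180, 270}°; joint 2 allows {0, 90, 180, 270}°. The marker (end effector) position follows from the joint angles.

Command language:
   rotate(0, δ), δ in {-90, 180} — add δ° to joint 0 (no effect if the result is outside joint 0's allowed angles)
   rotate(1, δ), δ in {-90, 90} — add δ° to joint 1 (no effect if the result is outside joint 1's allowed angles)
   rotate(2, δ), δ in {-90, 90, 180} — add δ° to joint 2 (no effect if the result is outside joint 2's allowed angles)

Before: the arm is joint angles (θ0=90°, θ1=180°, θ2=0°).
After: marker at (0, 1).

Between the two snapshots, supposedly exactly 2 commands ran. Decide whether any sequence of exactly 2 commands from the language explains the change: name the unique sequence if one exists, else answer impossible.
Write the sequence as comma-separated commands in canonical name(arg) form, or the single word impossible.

rotate(0, -90), rotate(0, -90)

start: joint angles (θ0=90°, θ1=180°, θ2=0°)
t=1 rotate(0, -90) ⇒ joint angles (θ0=0°, θ1=180°, θ2=0°)
t=2 rotate(0, -90) ⇒ joint angles (θ0=270°, θ1=180°, θ2=0°)
no other 2-command option fits: unique.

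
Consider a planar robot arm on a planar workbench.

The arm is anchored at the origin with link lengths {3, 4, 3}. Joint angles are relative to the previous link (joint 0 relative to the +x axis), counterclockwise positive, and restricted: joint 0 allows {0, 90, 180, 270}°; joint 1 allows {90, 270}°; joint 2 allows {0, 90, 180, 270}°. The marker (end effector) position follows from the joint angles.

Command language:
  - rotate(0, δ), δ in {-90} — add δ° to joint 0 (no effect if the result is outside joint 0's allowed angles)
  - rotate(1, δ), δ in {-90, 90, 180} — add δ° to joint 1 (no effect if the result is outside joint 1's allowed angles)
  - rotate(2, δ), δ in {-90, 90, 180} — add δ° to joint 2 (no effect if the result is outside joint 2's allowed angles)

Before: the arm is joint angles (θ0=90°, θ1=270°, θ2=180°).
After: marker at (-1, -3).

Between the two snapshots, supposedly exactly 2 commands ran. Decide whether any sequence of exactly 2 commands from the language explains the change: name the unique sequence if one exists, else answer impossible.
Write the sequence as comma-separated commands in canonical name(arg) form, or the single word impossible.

rotate(0, -90), rotate(0, -90)

from: joint angles (θ0=90°, θ1=270°, θ2=180°)
step 1 (rotate(0, -90)): joint angles (θ0=0°, θ1=270°, θ2=180°)
step 2 (rotate(0, -90)): joint angles (θ0=270°, θ1=270°, θ2=180°)
uniquely the one of 49 2-step routes that fits.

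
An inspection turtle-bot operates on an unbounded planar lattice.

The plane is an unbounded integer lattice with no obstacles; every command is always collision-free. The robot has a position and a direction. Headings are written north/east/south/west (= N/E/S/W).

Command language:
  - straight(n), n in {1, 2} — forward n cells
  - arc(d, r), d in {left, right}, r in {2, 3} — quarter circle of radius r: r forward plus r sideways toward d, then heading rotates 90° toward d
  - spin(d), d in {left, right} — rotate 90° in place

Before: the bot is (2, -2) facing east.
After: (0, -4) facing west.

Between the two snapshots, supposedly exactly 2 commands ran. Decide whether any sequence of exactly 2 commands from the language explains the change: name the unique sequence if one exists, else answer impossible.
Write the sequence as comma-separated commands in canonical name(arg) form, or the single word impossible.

spin(right), arc(right, 2)

key: order matters: swapping spin(right) and arc(right, 2) lands elsewhere
initial: (2, -2) facing east
1. spin(right) → (2, -2) facing south
2. arc(right, 2) → (0, -4) facing west
uniquely the one of 64 2-step routes that fits.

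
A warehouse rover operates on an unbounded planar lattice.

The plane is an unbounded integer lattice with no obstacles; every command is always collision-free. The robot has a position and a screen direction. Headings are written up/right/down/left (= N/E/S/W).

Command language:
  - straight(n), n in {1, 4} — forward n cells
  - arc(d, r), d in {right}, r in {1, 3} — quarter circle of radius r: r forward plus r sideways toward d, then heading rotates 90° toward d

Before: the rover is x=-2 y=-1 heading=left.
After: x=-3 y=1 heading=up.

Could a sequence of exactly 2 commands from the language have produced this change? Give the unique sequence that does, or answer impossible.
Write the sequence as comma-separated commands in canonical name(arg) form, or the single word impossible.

key: cell and facing (now N) both changed — the 2 commands mix motion and turning
from: x=-2 y=-1 heading=left
1. arc(right, 1) → x=-3 y=0 heading=up
2. straight(1) → x=-3 y=1 heading=up
no rival 2-sequence matches.

arc(right, 1), straight(1)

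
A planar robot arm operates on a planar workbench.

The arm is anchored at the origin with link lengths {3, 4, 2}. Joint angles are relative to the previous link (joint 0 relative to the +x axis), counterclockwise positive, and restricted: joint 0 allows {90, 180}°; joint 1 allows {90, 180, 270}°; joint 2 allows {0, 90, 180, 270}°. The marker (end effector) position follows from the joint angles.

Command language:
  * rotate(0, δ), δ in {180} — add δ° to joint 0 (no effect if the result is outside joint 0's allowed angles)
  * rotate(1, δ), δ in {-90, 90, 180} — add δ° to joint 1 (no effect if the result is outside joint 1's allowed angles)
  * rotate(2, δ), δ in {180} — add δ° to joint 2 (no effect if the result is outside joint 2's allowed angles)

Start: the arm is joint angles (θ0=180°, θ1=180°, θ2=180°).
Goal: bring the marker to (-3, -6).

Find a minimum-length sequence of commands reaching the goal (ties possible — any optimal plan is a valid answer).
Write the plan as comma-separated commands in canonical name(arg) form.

t0: joint angles (θ0=180°, θ1=180°, θ2=180°)
step 1 (rotate(2, 180)): joint angles (θ0=180°, θ1=180°, θ2=0°)
step 2 (rotate(1, -90)): joint angles (θ0=180°, θ1=90°, θ2=0°)
minimal: 2 command(s), checked below 2.

rotate(2, 180), rotate(1, -90)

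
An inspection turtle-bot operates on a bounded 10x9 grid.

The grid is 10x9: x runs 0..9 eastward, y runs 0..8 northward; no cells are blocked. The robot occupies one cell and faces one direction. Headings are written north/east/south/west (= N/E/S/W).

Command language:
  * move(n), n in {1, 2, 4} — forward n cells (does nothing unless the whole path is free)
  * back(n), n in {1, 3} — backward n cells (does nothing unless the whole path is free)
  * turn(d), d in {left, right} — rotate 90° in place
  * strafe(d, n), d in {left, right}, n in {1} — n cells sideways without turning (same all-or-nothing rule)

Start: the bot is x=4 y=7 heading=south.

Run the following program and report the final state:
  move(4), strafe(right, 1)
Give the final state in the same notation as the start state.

t0: x=4 y=7 heading=south
[1] after move(4): x=4 y=3 heading=south
[2] after strafe(right, 1): x=3 y=3 heading=south

x=3 y=3 heading=south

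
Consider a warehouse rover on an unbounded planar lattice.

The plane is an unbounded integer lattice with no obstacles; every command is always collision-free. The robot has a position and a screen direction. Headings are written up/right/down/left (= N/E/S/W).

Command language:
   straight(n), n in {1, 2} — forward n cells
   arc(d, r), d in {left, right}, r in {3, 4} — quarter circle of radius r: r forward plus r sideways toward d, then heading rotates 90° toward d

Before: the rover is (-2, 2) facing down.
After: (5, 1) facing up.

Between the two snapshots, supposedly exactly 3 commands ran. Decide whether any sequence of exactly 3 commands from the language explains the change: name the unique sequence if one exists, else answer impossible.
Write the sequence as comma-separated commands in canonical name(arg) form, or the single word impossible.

key: order matters: swapping straight(2) and arc(left, 4) lands elsewhere
from: (-2, 2) facing down
[1] after straight(2): (-2, 0) facing down
[2] after arc(left, 3): (1, -3) facing right
[3] after arc(left, 4): (5, 1) facing up
no other 3-command option fits: unique.

straight(2), arc(left, 3), arc(left, 4)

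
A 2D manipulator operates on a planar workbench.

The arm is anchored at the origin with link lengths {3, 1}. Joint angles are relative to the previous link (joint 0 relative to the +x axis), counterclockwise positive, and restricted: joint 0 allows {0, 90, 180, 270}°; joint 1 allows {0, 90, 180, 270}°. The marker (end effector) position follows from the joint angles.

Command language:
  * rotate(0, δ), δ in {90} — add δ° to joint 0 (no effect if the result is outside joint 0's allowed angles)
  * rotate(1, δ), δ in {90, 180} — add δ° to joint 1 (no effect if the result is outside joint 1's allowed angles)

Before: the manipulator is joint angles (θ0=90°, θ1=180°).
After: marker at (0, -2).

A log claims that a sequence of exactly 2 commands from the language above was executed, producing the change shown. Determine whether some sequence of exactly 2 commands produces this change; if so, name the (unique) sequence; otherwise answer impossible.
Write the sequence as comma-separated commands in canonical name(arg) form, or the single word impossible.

initial: joint angles (θ0=90°, θ1=180°)
[1] after rotate(0, 90): joint angles (θ0=180°, θ1=180°)
[2] after rotate(0, 90): joint angles (θ0=270°, θ1=180°)
no rival 2-sequence matches.

rotate(0, 90), rotate(0, 90)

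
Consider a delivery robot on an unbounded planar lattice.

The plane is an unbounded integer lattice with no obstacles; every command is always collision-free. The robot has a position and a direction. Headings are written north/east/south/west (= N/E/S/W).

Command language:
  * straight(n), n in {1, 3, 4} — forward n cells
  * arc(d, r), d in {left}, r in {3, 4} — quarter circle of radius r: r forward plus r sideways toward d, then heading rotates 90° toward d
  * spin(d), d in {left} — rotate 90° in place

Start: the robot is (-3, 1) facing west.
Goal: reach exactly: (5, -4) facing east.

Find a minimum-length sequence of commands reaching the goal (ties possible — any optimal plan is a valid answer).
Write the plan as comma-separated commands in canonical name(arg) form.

t0: (-3, 1) facing west
t=1 spin(left) ⇒ (-3, 1) facing south
t=2 straight(1) ⇒ (-3, 0) facing south
t=3 arc(left, 4) ⇒ (1, -4) facing east
t=4 straight(4) ⇒ (5, -4) facing east
minimal: 4 command(s), checked below 4.

spin(left), straight(1), arc(left, 4), straight(4)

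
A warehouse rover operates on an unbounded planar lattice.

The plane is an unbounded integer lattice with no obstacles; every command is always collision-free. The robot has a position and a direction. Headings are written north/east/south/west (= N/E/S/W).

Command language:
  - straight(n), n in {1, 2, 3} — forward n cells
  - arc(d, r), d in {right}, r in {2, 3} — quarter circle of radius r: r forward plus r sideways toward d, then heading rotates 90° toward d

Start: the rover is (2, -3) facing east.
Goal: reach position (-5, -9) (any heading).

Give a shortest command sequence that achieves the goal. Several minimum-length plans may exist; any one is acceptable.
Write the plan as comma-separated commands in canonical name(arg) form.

start: (2, -3) facing east
t=1 arc(right, 3) ⇒ (5, -6) facing south
t=2 arc(right, 3) ⇒ (2, -9) facing west
t=3 straight(2) ⇒ (0, -9) facing west
t=4 straight(2) ⇒ (-2, -9) facing west
t=5 straight(3) ⇒ (-5, -9) facing west
shorter routes all fall short; 5 is best.

arc(right, 3), arc(right, 3), straight(2), straight(2), straight(3)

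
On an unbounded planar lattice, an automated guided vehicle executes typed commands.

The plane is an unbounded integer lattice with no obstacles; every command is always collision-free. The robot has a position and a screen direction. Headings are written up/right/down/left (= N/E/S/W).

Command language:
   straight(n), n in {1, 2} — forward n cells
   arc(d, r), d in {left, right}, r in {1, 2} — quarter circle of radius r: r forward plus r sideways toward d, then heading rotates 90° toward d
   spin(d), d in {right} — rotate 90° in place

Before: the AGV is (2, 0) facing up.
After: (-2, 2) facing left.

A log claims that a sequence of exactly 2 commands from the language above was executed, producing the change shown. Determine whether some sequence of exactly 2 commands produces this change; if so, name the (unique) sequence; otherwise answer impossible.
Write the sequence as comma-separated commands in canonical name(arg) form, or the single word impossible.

arc(left, 2), straight(2)

key: cell and facing (now W) both changed — the 2 commands mix motion and turning
t0: (2, 0) facing up
1. arc(left, 2) → (0, 2) facing left
2. straight(2) → (-2, 2) facing left
no rival 2-sequence matches.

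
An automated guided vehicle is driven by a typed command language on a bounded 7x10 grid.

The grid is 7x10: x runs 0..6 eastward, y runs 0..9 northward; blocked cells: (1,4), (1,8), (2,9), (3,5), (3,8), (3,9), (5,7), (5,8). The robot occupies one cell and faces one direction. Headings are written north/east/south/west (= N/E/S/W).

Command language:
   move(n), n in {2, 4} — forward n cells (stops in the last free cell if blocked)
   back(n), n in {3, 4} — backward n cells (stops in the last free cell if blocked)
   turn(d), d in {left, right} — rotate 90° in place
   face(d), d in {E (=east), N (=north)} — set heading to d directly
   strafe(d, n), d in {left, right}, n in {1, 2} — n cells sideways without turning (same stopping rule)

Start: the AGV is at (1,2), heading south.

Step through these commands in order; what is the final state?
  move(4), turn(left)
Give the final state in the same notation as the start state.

from: at (1,2), heading south
[1] after move(4): at (1,0), heading south
[2] after turn(left): at (1,0), heading east

at (1,0), heading east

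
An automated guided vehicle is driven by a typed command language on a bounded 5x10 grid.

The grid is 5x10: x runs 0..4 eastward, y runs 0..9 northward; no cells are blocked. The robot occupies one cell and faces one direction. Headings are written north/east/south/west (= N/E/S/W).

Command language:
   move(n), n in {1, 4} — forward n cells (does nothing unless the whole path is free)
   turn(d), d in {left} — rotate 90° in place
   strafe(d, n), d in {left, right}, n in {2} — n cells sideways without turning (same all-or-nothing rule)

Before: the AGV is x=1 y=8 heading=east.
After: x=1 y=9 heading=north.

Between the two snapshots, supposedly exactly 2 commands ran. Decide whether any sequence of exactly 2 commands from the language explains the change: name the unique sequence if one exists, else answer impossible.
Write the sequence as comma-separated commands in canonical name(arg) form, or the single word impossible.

key: cell and facing (now N) both changed — the 2 commands mix motion and turning
t0: x=1 y=8 heading=east
t=1 turn(left) ⇒ x=1 y=8 heading=north
t=2 move(1) ⇒ x=1 y=9 heading=north
no rival 2-sequence matches.

turn(left), move(1)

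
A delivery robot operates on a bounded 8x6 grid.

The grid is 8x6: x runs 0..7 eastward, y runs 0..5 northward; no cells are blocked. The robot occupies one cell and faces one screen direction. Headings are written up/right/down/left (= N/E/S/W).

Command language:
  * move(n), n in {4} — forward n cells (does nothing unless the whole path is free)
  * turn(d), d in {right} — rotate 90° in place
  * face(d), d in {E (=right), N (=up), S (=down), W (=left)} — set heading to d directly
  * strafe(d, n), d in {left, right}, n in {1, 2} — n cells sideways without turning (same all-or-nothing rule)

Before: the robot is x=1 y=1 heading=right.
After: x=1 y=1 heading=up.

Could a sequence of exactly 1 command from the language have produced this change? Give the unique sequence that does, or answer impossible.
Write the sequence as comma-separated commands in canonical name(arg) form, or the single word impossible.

face(N)

key: parked at (1,1) the whole time — nothing moves the robot
initial: x=1 y=1 heading=right
1. face(N) → x=1 y=1 heading=up
all 10 alternatives checked — unique.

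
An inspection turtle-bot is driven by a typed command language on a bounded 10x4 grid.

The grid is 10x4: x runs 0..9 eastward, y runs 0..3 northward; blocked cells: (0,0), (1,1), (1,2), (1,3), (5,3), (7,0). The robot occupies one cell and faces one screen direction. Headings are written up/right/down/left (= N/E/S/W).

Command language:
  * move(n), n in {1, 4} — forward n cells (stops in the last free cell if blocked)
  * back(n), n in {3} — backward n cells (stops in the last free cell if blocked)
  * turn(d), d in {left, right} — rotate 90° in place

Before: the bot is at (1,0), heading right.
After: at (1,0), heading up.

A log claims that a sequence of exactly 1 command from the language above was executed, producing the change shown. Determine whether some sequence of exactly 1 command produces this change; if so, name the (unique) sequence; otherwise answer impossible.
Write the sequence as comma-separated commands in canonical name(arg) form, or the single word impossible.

key: parked at (1,0) the whole time — nothing moves the robot
from: at (1,0), heading right
t=1 turn(left) ⇒ at (1,0), heading up
no other 1-command option fits: unique.

turn(left)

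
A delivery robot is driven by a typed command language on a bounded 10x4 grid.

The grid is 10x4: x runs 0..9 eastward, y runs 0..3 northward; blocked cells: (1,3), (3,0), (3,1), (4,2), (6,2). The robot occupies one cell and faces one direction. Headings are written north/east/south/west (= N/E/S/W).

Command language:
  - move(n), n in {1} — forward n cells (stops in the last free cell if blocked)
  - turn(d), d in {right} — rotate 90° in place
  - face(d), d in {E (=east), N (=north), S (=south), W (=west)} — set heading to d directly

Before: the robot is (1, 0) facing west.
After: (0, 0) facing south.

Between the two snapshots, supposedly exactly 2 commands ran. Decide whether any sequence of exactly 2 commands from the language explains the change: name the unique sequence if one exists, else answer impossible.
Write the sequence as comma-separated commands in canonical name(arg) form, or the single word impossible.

key: position moved to (0,0) AND the heading swung to S — translation plus rotation needed
begin: (1, 0) facing west
step 1 (move(1)): (0, 0) facing west
step 2 (face(S)): (0, 0) facing south
no rival 2-sequence matches.

move(1), face(S)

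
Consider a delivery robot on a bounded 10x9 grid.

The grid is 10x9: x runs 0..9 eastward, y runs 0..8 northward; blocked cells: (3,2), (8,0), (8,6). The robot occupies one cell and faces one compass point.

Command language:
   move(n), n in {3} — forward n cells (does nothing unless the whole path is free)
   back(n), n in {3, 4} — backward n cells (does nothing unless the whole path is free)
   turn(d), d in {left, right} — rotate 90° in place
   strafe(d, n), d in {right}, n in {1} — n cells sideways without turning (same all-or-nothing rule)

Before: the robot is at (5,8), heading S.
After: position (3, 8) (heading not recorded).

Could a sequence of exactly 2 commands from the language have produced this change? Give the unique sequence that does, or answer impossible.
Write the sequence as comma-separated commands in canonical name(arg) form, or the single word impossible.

strafe(right, 1), strafe(right, 1)

from: at (5,8), heading S
1. strafe(right, 1) → at (4,8), heading S
2. strafe(right, 1) → at (3,8), heading S
no other 2-command option fits: unique.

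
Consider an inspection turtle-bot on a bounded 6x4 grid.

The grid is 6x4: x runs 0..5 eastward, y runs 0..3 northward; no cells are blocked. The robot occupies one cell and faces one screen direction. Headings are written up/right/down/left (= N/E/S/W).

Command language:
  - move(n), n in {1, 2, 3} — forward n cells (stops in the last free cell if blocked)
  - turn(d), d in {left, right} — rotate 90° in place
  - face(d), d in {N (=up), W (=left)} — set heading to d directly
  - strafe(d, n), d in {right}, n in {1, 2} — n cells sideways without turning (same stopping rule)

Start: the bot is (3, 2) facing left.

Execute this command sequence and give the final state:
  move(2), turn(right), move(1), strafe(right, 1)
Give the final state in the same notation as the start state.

(2, 3) facing up

t0: (3, 2) facing left
step 1 (move(2)): (1, 2) facing left
step 2 (turn(right)): (1, 2) facing up
step 3 (move(1)): (1, 3) facing up
step 4 (strafe(right, 1)): (2, 3) facing up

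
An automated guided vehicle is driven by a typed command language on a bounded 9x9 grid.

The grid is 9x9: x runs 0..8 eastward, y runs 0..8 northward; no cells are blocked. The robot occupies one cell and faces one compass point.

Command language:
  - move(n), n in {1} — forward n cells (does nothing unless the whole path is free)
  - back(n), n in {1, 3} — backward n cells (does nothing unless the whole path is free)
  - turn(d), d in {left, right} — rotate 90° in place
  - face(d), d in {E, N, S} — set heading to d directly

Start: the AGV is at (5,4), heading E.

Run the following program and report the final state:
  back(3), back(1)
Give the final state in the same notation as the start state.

t0: at (5,4), heading E
step 1 (back(3)): at (2,4), heading E
step 2 (back(1)): at (1,4), heading E

at (1,4), heading E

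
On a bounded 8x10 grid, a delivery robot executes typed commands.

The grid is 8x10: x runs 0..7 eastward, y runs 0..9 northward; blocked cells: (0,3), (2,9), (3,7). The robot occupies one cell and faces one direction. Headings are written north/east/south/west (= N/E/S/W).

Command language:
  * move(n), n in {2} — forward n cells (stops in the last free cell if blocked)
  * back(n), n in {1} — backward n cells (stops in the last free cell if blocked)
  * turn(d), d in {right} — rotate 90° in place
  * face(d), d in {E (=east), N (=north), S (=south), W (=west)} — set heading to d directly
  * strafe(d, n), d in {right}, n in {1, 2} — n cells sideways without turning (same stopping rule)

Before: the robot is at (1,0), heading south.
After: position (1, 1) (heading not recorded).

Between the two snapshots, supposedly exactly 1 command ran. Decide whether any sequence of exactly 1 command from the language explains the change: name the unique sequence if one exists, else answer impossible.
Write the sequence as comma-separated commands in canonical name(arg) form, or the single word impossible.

initial: at (1,0), heading south
1. back(1) → at (1,1), heading south
all 9 alternatives checked — unique.

back(1)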